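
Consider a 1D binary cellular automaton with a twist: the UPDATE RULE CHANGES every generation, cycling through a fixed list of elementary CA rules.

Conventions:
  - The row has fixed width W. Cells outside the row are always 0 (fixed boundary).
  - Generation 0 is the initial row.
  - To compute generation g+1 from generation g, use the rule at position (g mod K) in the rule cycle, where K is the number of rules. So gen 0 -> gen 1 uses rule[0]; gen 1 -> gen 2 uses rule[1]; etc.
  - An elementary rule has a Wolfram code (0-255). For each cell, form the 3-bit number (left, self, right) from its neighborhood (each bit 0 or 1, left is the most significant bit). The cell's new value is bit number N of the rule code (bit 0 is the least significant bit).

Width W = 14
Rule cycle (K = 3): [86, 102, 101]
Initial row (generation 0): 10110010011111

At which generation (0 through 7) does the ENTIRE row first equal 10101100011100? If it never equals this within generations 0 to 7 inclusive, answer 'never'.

Answer: never

Derivation:
Gen 0: 10110010011111
Gen 1 (rule 86): 10011111100001
Gen 2 (rule 102): 10100000100011
Gen 3 (rule 101): 11101110101001
Gen 4 (rule 86): 00100010101111
Gen 5 (rule 102): 01100111110001
Gen 6 (rule 101): 00100000010101
Gen 7 (rule 86): 01110000110101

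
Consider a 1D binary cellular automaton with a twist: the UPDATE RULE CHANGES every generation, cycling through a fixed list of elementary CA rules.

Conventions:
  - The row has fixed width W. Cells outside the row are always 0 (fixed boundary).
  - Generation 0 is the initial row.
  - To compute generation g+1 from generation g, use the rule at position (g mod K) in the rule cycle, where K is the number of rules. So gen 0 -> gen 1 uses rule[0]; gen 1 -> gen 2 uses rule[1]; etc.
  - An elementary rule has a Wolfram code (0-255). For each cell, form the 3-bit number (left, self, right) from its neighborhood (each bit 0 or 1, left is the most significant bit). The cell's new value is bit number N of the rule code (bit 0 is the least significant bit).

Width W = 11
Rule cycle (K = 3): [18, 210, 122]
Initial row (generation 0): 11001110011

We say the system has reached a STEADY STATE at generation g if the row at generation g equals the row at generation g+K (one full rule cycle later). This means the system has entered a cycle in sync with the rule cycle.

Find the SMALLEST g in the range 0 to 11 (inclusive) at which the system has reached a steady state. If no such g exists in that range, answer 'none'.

Gen 0: 11001110011
Gen 1 (rule 18): 00110001100
Gen 2 (rule 210): 01011010110
Gen 3 (rule 122): 10111101111
Gen 4 (rule 18): 00000000000
Gen 5 (rule 210): 00000000000
Gen 6 (rule 122): 00000000000
Gen 7 (rule 18): 00000000000
Gen 8 (rule 210): 00000000000
Gen 9 (rule 122): 00000000000
Gen 10 (rule 18): 00000000000
Gen 11 (rule 210): 00000000000
Gen 12 (rule 122): 00000000000
Gen 13 (rule 18): 00000000000
Gen 14 (rule 210): 00000000000

Answer: 4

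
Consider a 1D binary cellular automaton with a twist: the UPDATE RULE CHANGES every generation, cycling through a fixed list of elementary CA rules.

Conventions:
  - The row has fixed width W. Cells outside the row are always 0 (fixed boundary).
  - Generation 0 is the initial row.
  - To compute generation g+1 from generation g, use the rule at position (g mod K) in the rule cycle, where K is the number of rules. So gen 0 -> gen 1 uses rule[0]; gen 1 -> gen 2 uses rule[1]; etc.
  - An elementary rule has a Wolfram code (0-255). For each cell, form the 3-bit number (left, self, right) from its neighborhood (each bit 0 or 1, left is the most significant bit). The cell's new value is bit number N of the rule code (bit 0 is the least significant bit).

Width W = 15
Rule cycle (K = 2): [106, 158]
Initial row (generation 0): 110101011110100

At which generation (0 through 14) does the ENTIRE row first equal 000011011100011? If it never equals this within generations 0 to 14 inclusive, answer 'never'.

Answer: never

Derivation:
Gen 0: 110101011110100
Gen 1 (rule 106): 111010110011000
Gen 2 (rule 158): 110010101110100
Gen 3 (rule 106): 110101011011000
Gen 4 (rule 158): 100101010010100
Gen 5 (rule 106): 001010100101000
Gen 6 (rule 158): 011010111101100
Gen 7 (rule 106): 111101100111100
Gen 8 (rule 158): 111001011111010
Gen 9 (rule 106): 101010110001100
Gen 10 (rule 158): 101010101011010
Gen 11 (rule 106): 010101010111100
Gen 12 (rule 158): 110101010111010
Gen 13 (rule 106): 111010101101100
Gen 14 (rule 158): 110010101001010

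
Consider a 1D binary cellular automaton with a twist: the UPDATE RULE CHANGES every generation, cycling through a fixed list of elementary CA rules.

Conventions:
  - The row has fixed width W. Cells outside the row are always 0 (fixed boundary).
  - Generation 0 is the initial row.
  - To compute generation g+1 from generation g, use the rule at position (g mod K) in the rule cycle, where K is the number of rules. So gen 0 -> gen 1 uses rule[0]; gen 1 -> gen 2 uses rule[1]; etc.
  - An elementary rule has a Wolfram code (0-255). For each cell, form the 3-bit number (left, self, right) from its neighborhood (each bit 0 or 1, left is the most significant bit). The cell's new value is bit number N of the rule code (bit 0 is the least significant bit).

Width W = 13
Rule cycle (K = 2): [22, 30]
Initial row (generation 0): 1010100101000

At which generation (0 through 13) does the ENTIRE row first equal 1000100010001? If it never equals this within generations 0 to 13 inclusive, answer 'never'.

Gen 0: 1010100101000
Gen 1 (rule 22): 1010111101100
Gen 2 (rule 30): 1010100001010
Gen 3 (rule 22): 1010110011011
Gen 4 (rule 30): 1010101110010
Gen 5 (rule 22): 1010100001111
Gen 6 (rule 30): 1010110011000
Gen 7 (rule 22): 1010001100100
Gen 8 (rule 30): 1011011011110
Gen 9 (rule 22): 1000000000001
Gen 10 (rule 30): 1100000000011
Gen 11 (rule 22): 0010000000100
Gen 12 (rule 30): 0111000001110
Gen 13 (rule 22): 1000100010001

Answer: 13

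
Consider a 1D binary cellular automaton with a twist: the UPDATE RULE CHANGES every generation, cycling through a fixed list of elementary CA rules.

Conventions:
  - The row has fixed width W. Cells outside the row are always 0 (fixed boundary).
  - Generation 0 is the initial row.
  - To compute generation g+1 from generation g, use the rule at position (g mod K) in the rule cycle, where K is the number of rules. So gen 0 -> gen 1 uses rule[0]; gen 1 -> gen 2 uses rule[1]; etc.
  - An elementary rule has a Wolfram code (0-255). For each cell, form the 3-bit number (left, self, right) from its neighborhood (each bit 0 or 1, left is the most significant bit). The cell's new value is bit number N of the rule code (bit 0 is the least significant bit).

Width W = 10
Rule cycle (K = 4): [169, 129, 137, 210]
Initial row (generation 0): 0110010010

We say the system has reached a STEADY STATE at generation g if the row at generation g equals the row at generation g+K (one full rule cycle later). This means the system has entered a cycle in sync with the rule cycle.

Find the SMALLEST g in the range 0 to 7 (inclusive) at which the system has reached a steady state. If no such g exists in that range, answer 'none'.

Answer: none

Derivation:
Gen 0: 0110010010
Gen 1 (rule 169): 0100000000
Gen 2 (rule 129): 0001111111
Gen 3 (rule 137): 1101111110
Gen 4 (rule 210): 0100111111
Gen 5 (rule 169): 0000111110
Gen 6 (rule 129): 1110011100
Gen 7 (rule 137): 1100011001
Gen 8 (rule 210): 0110101110
Gen 9 (rule 169): 0101011100
Gen 10 (rule 129): 0000001001
Gen 11 (rule 137): 1111100000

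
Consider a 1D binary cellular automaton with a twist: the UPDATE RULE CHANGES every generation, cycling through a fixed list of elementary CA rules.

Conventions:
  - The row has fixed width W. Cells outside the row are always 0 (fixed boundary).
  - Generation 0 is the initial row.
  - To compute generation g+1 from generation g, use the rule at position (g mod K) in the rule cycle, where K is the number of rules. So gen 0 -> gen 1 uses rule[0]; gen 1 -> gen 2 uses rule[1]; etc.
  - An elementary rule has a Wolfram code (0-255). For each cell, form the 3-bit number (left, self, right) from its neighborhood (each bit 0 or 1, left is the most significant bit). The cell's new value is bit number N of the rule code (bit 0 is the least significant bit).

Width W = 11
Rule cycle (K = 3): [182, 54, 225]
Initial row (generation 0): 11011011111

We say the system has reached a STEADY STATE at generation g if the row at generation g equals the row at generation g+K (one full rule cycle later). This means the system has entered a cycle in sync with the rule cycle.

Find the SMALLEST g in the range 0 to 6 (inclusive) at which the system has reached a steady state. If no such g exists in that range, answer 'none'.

Answer: 5

Derivation:
Gen 0: 11011011111
Gen 1 (rule 182): 00100101110
Gen 2 (rule 54): 01111110001
Gen 3 (rule 225): 00111110100
Gen 4 (rule 182): 01011101110
Gen 5 (rule 54): 11100010001
Gen 6 (rule 225): 01101000100
Gen 7 (rule 182): 10011101110
Gen 8 (rule 54): 11100010001
Gen 9 (rule 225): 01101000100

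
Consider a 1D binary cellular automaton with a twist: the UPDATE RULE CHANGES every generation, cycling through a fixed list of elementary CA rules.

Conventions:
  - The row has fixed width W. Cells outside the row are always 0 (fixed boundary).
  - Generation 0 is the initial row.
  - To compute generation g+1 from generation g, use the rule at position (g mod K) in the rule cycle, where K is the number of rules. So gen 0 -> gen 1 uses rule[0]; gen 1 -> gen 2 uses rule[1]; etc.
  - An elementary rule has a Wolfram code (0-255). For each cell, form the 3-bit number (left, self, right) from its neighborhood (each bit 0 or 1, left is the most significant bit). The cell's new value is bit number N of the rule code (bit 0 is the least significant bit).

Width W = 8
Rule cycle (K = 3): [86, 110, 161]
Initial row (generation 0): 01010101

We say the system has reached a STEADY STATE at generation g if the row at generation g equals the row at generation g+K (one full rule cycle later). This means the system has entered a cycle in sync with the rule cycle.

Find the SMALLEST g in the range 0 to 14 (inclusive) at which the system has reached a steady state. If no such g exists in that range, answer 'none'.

Gen 0: 01010101
Gen 1 (rule 86): 11010101
Gen 2 (rule 110): 11111111
Gen 3 (rule 161): 01111110
Gen 4 (rule 86): 10000011
Gen 5 (rule 110): 10000111
Gen 6 (rule 161): 00110010
Gen 7 (rule 86): 01011111
Gen 8 (rule 110): 11110001
Gen 9 (rule 161): 01100100
Gen 10 (rule 86): 10111110
Gen 11 (rule 110): 11100010
Gen 12 (rule 161): 01001000
Gen 13 (rule 86): 11111100
Gen 14 (rule 110): 10000100
Gen 15 (rule 161): 00110001
Gen 16 (rule 86): 01011011
Gen 17 (rule 110): 11111111

Answer: none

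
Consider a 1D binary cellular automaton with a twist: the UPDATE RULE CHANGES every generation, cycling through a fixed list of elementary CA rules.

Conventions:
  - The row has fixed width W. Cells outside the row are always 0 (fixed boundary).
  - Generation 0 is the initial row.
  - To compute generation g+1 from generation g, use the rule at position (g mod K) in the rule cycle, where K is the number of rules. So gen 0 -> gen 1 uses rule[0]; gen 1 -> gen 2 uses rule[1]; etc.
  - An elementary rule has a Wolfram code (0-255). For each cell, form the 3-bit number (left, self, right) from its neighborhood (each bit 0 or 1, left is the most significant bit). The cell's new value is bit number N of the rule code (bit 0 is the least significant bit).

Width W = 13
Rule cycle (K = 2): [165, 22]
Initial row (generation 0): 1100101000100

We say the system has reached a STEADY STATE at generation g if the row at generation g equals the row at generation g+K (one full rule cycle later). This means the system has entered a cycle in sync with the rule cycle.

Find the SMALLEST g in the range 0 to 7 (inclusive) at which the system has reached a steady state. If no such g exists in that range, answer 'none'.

Gen 0: 1100101000100
Gen 1 (rule 165): 0000111010101
Gen 2 (rule 22): 0001000010101
Gen 3 (rule 165): 1101011011111
Gen 4 (rule 22): 0001000000000
Gen 5 (rule 165): 1101011111111
Gen 6 (rule 22): 0001000000000
Gen 7 (rule 165): 1101011111111
Gen 8 (rule 22): 0001000000000
Gen 9 (rule 165): 1101011111111

Answer: 4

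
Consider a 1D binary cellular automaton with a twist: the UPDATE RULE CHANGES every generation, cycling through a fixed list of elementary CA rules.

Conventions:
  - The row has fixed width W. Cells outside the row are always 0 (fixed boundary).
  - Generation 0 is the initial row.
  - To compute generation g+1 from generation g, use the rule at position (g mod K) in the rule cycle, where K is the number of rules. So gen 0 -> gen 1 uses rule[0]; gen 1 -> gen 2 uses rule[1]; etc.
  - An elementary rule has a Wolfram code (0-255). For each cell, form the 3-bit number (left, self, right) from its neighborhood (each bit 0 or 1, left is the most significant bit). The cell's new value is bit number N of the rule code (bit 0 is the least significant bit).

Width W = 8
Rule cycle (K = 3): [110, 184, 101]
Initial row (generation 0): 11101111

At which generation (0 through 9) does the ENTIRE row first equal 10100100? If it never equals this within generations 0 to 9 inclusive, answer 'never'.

Answer: never

Derivation:
Gen 0: 11101111
Gen 1 (rule 110): 10111001
Gen 2 (rule 184): 01110100
Gen 3 (rule 101): 00011101
Gen 4 (rule 110): 00110111
Gen 5 (rule 184): 00101110
Gen 6 (rule 101): 10110010
Gen 7 (rule 110): 11110110
Gen 8 (rule 184): 11101101
Gen 9 (rule 101): 00110111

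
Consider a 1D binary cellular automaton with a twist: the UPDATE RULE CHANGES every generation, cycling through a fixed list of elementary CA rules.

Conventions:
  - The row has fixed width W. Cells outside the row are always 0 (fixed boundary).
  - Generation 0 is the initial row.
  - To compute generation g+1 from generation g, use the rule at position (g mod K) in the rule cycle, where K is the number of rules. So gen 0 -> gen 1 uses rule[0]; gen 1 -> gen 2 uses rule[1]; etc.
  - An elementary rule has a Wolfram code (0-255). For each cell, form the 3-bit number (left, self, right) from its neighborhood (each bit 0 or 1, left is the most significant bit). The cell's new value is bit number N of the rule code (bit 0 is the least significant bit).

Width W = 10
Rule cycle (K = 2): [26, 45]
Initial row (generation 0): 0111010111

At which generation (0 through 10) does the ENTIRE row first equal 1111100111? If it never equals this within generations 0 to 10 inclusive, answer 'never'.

Gen 0: 0111010111
Gen 1 (rule 26): 1100000100
Gen 2 (rule 45): 1001110101
Gen 3 (rule 26): 0111000000
Gen 4 (rule 45): 0100011111
Gen 5 (rule 26): 1010110000
Gen 6 (rule 45): 1111100111
Gen 7 (rule 26): 1000011100
Gen 8 (rule 45): 1011010001
Gen 9 (rule 26): 0010001010
Gen 10 (rule 45): 1010101110

Answer: 6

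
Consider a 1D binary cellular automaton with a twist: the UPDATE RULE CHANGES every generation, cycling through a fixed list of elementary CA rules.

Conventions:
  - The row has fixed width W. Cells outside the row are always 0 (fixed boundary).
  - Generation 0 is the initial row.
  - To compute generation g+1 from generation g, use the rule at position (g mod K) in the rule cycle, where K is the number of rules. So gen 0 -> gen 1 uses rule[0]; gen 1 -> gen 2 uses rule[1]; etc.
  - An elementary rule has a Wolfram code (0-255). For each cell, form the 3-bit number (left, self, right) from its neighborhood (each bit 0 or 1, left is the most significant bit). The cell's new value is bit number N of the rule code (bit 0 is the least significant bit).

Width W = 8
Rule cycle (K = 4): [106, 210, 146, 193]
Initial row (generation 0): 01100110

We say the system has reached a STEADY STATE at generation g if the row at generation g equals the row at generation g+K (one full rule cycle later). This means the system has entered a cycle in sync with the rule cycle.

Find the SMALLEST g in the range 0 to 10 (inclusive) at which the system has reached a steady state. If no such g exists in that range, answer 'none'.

Answer: none

Derivation:
Gen 0: 01100110
Gen 1 (rule 106): 11101110
Gen 2 (rule 210): 01100111
Gen 3 (rule 146): 10011010
Gen 4 (rule 193): 00001000
Gen 5 (rule 106): 00010000
Gen 6 (rule 210): 00101000
Gen 7 (rule 146): 01000100
Gen 8 (rule 193): 00010001
Gen 9 (rule 106): 00100010
Gen 10 (rule 210): 01010101
Gen 11 (rule 146): 10000000
Gen 12 (rule 193): 00111111
Gen 13 (rule 106): 01100001
Gen 14 (rule 210): 10110010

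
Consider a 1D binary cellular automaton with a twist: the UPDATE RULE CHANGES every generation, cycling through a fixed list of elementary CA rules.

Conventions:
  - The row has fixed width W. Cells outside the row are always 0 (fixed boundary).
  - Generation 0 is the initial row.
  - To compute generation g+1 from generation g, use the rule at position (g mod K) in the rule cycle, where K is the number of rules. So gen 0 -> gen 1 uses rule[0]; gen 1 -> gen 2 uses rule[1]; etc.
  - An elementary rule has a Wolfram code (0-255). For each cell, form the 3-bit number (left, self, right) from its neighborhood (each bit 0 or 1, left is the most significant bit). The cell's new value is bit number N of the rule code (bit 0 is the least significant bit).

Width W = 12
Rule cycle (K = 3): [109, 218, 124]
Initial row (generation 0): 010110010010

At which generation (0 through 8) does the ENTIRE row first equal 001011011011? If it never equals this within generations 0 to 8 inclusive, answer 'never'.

Answer: 6

Derivation:
Gen 0: 010110010010
Gen 1 (rule 109): 011110010010
Gen 2 (rule 218): 111111101101
Gen 3 (rule 124): 100000111111
Gen 4 (rule 109): 101110100001
Gen 5 (rule 218): 001110010010
Gen 6 (rule 124): 001011011011
Gen 7 (rule 109): 101111111111
Gen 8 (rule 218): 001111111111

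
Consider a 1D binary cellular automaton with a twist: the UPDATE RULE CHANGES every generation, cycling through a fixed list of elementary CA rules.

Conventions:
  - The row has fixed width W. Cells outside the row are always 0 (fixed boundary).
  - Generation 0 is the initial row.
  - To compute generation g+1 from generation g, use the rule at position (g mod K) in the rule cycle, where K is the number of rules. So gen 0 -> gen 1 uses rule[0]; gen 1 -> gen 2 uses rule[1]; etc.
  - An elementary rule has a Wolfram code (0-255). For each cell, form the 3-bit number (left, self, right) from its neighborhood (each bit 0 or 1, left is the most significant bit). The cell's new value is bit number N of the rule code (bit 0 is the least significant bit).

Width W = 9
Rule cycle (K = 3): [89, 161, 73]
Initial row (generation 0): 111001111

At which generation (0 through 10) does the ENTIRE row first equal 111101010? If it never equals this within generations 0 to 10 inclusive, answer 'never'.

Answer: never

Derivation:
Gen 0: 111001111
Gen 1 (rule 89): 101101001
Gen 2 (rule 161): 010010000
Gen 3 (rule 73): 000000111
Gen 4 (rule 89): 111110101
Gen 5 (rule 161): 011101010
Gen 6 (rule 73): 010100000
Gen 7 (rule 89): 000011111
Gen 8 (rule 161): 111001110
Gen 9 (rule 73): 101001010
Gen 10 (rule 89): 000100001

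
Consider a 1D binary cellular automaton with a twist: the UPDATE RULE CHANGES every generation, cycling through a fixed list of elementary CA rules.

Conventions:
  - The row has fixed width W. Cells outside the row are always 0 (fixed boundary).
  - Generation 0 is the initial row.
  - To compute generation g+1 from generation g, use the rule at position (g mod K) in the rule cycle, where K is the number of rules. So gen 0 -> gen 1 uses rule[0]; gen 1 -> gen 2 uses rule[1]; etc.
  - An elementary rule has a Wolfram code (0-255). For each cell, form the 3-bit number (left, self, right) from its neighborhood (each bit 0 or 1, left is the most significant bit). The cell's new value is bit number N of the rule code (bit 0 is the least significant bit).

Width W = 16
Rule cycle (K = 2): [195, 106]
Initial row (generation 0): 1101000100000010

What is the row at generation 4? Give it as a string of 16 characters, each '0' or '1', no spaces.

Answer: 0111111010111010

Derivation:
Gen 0: 1101000100000010
Gen 1 (rule 195): 0100011001111100
Gen 2 (rule 106): 1000111011000100
Gen 3 (rule 195): 0011011001011001
Gen 4 (rule 106): 0111111010111010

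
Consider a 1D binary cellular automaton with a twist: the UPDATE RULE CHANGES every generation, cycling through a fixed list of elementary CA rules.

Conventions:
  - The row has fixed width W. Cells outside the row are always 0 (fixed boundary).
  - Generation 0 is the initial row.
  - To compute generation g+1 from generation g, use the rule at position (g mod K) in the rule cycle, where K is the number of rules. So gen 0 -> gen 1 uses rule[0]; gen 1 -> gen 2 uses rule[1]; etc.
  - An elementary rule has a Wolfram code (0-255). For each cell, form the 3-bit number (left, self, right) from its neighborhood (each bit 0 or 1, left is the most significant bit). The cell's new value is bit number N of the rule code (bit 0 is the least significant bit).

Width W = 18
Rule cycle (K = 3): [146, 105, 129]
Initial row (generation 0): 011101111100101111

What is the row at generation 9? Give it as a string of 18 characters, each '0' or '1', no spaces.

Answer: 000001111111110000

Derivation:
Gen 0: 011101111100101111
Gen 1 (rule 146): 101000111011000110
Gen 2 (rule 105): 010010101111010110
Gen 3 (rule 129): 000000000110000000
Gen 4 (rule 146): 000000001001000000
Gen 5 (rule 105): 111111100000011111
Gen 6 (rule 129): 011111001111001110
Gen 7 (rule 146): 101110110110110101
Gen 8 (rule 105): 011011111111111010
Gen 9 (rule 129): 000001111111110000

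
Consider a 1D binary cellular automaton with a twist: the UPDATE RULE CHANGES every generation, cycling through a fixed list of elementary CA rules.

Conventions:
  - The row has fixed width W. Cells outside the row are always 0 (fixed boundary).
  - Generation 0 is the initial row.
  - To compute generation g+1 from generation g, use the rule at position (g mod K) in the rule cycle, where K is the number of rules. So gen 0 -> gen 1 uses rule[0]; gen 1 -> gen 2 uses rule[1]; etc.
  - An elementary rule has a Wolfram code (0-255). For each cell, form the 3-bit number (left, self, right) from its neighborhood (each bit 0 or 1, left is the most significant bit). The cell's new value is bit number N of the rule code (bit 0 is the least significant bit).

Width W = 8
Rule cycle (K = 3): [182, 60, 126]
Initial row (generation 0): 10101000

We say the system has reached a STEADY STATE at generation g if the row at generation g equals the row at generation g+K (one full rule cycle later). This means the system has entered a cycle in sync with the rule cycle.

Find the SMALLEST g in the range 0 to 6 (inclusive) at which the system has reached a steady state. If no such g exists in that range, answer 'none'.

Gen 0: 10101000
Gen 1 (rule 182): 11111100
Gen 2 (rule 60): 10000010
Gen 3 (rule 126): 11000111
Gen 4 (rule 182): 00101010
Gen 5 (rule 60): 00111111
Gen 6 (rule 126): 01100001
Gen 7 (rule 182): 10010011
Gen 8 (rule 60): 11011010
Gen 9 (rule 126): 11111111

Answer: none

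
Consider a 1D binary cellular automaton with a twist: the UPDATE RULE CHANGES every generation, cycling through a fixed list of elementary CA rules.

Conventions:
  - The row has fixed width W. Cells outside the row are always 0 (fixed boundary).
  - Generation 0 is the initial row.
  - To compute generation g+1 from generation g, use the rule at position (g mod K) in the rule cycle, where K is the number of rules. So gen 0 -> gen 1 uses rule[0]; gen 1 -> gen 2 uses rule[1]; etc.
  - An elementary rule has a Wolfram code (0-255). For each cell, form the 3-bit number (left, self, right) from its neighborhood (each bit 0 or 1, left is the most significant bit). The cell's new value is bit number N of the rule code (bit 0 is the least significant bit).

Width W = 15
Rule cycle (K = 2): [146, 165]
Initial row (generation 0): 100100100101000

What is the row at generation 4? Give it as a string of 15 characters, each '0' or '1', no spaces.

Gen 0: 100100100101000
Gen 1 (rule 146): 011011011000100
Gen 2 (rule 165): 000100100010101
Gen 3 (rule 146): 001011010100000
Gen 4 (rule 165): 101100111101111

Answer: 101100111101111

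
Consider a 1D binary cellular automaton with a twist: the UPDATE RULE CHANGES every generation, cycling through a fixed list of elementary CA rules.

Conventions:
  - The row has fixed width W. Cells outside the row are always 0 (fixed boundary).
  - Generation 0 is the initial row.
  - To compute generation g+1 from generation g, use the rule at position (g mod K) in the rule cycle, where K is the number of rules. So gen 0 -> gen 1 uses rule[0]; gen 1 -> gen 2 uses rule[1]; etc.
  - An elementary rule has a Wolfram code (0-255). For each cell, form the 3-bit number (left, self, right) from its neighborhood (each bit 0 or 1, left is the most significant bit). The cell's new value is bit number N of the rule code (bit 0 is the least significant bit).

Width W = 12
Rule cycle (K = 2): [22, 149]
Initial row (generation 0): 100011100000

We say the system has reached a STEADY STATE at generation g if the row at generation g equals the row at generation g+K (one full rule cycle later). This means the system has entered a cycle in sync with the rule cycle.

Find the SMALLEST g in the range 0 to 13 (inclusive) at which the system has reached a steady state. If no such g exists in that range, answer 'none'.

Gen 0: 100011100000
Gen 1 (rule 22): 110100010000
Gen 2 (rule 149): 000111011111
Gen 3 (rule 22): 001000000000
Gen 4 (rule 149): 101111111111
Gen 5 (rule 22): 100000000000
Gen 6 (rule 149): 111111111111
Gen 7 (rule 22): 000000000000
Gen 8 (rule 149): 111111111111
Gen 9 (rule 22): 000000000000
Gen 10 (rule 149): 111111111111
Gen 11 (rule 22): 000000000000
Gen 12 (rule 149): 111111111111
Gen 13 (rule 22): 000000000000
Gen 14 (rule 149): 111111111111
Gen 15 (rule 22): 000000000000

Answer: 6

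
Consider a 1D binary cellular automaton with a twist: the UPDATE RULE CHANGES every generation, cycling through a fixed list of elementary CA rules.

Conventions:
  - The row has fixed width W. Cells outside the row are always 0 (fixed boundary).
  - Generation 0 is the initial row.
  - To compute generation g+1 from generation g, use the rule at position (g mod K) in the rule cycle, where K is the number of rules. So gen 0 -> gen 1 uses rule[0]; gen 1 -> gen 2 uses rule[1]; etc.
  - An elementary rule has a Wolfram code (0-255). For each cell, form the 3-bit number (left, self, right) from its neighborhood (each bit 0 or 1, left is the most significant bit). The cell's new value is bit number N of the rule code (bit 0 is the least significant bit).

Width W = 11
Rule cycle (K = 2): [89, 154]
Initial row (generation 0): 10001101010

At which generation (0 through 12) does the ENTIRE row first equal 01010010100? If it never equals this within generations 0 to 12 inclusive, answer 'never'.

Gen 0: 10001101010
Gen 1 (rule 89): 01101100001
Gen 2 (rule 154): 11001010010
Gen 3 (rule 89): 11100001001
Gen 4 (rule 154): 11010010110
Gen 5 (rule 89): 11001000111
Gen 6 (rule 154): 10110101110
Gen 7 (rule 89): 00110001011
Gen 8 (rule 154): 01101010010
Gen 9 (rule 89): 01100001001
Gen 10 (rule 154): 11010010110
Gen 11 (rule 89): 11001000111
Gen 12 (rule 154): 10110101110

Answer: never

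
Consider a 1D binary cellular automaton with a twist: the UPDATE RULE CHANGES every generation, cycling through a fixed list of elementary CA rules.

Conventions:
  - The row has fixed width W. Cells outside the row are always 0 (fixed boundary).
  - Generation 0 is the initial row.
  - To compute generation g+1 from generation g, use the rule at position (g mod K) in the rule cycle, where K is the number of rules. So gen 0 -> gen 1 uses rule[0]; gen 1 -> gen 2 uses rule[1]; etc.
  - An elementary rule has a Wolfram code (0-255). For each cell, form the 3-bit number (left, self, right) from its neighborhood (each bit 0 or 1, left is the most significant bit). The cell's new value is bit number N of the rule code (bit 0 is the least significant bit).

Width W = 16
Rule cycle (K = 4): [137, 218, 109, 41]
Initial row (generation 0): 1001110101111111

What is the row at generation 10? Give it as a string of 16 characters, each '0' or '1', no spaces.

Gen 0: 1001110101111111
Gen 1 (rule 137): 0001100001111110
Gen 2 (rule 218): 0011110011111111
Gen 3 (rule 109): 1010010010000001
Gen 4 (rule 41): 0100000000111100
Gen 5 (rule 137): 0001111110111001
Gen 6 (rule 218): 0011111110111110
Gen 7 (rule 109): 1010000011100010
Gen 8 (rule 41): 0100111010001000
Gen 9 (rule 137): 0000110000100011
Gen 10 (rule 218): 0001111001010111

Answer: 0001111001010111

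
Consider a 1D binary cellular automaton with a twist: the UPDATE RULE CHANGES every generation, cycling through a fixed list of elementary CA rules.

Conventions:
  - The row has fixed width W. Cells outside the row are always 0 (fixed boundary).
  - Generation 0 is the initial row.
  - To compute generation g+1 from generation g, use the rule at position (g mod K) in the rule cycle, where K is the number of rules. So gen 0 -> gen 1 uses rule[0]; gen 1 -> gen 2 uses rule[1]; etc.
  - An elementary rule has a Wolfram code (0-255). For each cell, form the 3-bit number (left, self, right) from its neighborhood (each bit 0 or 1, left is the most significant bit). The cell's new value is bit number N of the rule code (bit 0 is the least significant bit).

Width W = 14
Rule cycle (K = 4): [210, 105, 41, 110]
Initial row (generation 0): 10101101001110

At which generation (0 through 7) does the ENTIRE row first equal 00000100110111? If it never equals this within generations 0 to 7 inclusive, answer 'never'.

Answer: 1

Derivation:
Gen 0: 10101101001110
Gen 1 (rule 210): 00000100110111
Gen 2 (rule 105): 11110000111101
Gen 3 (rule 41): 10000110100010
Gen 4 (rule 110): 10001111100110
Gen 5 (rule 210): 01010111111011
Gen 6 (rule 105): 00101100001111
Gen 7 (rule 41): 10011001101000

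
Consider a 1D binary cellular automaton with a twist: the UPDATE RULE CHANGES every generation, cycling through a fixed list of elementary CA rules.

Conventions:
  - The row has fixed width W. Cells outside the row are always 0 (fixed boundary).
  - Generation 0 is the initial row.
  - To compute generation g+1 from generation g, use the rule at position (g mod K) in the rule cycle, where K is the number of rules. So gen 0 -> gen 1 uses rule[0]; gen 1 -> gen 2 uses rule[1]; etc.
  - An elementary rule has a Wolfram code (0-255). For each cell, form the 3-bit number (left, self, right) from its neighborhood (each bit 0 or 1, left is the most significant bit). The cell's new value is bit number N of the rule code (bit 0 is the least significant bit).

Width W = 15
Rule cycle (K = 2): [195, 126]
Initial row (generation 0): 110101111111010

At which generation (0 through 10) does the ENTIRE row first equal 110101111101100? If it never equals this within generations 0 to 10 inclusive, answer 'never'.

Answer: never

Derivation:
Gen 0: 110101111111010
Gen 1 (rule 195): 010000111111000
Gen 2 (rule 126): 111001100001100
Gen 3 (rule 195): 011010101110101
Gen 4 (rule 126): 111111111011111
Gen 5 (rule 195): 011111111001111
Gen 6 (rule 126): 110000001111001
Gen 7 (rule 195): 010111110111010
Gen 8 (rule 126): 111100011101111
Gen 9 (rule 195): 011101101100111
Gen 10 (rule 126): 110111111111101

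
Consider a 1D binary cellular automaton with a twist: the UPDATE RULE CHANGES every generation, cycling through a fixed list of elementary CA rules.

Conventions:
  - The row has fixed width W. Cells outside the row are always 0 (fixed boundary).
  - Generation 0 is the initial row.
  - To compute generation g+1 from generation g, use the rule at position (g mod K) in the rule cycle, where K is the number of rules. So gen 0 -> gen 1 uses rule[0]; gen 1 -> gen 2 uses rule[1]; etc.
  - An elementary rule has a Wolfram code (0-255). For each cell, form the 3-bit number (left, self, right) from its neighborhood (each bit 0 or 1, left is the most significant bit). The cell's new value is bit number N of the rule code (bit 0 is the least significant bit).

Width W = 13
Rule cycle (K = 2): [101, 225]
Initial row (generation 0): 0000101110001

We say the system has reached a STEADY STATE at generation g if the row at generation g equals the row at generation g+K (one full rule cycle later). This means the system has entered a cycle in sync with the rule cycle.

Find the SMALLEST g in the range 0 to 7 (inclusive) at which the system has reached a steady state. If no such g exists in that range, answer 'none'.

Answer: none

Derivation:
Gen 0: 0000101110001
Gen 1 (rule 101): 1110110010101
Gen 2 (rule 225): 0111010001010
Gen 3 (rule 101): 0001110101110
Gen 4 (rule 225): 1100111010110
Gen 5 (rule 101): 0100001111010
Gen 6 (rule 225): 0001100111100
Gen 7 (rule 101): 1100100000101
Gen 8 (rule 225): 0100001110010
Gen 9 (rule 101): 0101100010010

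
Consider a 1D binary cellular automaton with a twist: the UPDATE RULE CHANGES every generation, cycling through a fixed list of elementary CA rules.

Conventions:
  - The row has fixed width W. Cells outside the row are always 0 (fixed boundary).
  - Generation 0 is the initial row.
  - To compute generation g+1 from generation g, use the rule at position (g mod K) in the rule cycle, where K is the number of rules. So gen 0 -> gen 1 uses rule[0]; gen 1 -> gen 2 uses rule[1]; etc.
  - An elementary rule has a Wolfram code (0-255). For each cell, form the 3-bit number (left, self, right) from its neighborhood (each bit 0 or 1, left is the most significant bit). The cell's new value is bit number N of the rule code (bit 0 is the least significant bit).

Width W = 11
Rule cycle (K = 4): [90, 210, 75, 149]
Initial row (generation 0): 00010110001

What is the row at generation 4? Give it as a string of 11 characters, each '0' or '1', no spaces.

Answer: 11000000011

Derivation:
Gen 0: 00010110001
Gen 1 (rule 90): 00100111010
Gen 2 (rule 210): 01011011001
Gen 3 (rule 75): 10011011010
Gen 4 (rule 149): 11000000011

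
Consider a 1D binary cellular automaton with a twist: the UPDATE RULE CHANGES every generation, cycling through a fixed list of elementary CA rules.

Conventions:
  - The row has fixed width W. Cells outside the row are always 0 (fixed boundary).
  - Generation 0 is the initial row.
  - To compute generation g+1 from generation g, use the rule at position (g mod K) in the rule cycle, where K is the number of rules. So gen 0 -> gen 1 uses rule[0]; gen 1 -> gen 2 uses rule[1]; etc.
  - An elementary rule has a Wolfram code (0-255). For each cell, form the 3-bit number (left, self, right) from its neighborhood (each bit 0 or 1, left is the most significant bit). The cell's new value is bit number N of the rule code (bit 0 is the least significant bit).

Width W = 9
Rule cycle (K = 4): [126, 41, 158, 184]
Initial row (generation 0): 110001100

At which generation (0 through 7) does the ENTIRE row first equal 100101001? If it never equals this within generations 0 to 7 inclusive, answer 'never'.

Gen 0: 110001100
Gen 1 (rule 126): 111011110
Gen 2 (rule 41): 100110000
Gen 3 (rule 158): 111101000
Gen 4 (rule 184): 111010100
Gen 5 (rule 126): 101111110
Gen 6 (rule 41): 011000000
Gen 7 (rule 158): 110100000

Answer: never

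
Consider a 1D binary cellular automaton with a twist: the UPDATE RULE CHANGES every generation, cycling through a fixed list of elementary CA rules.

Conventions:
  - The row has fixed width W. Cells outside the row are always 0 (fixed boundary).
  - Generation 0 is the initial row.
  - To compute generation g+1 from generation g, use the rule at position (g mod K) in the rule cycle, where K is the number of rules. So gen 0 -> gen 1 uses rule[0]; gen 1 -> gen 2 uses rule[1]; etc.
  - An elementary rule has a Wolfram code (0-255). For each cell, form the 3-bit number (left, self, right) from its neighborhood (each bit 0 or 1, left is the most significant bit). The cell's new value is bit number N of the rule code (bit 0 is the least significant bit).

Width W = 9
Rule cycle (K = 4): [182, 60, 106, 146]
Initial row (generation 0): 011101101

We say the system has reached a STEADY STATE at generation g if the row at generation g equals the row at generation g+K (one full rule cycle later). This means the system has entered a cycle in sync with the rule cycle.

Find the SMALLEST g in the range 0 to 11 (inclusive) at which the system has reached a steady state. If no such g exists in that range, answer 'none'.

Gen 0: 011101101
Gen 1 (rule 182): 101010011
Gen 2 (rule 60): 111111010
Gen 3 (rule 106): 100001100
Gen 4 (rule 146): 010010010
Gen 5 (rule 182): 111111111
Gen 6 (rule 60): 100000000
Gen 7 (rule 106): 000000000
Gen 8 (rule 146): 000000000
Gen 9 (rule 182): 000000000
Gen 10 (rule 60): 000000000
Gen 11 (rule 106): 000000000
Gen 12 (rule 146): 000000000
Gen 13 (rule 182): 000000000
Gen 14 (rule 60): 000000000
Gen 15 (rule 106): 000000000

Answer: 7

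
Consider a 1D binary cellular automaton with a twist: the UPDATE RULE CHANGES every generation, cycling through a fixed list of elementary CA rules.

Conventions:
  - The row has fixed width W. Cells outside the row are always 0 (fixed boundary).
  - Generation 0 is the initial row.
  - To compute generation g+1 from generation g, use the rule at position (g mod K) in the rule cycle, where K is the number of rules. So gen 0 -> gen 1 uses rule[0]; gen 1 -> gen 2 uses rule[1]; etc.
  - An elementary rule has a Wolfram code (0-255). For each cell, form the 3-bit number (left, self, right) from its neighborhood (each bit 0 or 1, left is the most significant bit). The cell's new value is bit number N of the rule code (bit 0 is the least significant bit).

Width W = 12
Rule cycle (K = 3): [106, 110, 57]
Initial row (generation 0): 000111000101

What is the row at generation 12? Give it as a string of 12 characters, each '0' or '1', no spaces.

Gen 0: 000111000101
Gen 1 (rule 106): 001101001010
Gen 2 (rule 110): 011111011110
Gen 3 (rule 57): 010000110001
Gen 4 (rule 106): 100001110010
Gen 5 (rule 110): 100011010110
Gen 6 (rule 57): 011010101101
Gen 7 (rule 106): 111101011110
Gen 8 (rule 110): 100111110010
Gen 9 (rule 57): 010100001001
Gen 10 (rule 106): 101000010010
Gen 11 (rule 110): 111000110110
Gen 12 (rule 57): 100110101101

Answer: 100110101101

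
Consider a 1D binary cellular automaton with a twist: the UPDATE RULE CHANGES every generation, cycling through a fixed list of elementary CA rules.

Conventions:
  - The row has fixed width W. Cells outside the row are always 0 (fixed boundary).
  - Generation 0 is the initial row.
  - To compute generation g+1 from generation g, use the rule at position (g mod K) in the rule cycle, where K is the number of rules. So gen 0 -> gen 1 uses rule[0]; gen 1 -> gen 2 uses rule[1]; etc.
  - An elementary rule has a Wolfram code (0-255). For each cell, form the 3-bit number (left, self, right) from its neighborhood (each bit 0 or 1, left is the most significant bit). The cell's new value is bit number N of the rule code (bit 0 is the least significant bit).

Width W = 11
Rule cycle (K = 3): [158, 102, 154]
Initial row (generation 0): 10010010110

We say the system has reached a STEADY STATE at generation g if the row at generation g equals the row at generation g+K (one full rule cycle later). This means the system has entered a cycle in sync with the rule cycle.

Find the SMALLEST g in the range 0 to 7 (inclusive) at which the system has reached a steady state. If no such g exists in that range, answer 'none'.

Gen 0: 10010010110
Gen 1 (rule 158): 11111110101
Gen 2 (rule 102): 00000011111
Gen 3 (rule 154): 00000111110
Gen 4 (rule 158): 00001111101
Gen 5 (rule 102): 00010000111
Gen 6 (rule 154): 00101001110
Gen 7 (rule 158): 01101111101
Gen 8 (rule 102): 10110000111
Gen 9 (rule 154): 00101001110
Gen 10 (rule 158): 01101111101

Answer: 6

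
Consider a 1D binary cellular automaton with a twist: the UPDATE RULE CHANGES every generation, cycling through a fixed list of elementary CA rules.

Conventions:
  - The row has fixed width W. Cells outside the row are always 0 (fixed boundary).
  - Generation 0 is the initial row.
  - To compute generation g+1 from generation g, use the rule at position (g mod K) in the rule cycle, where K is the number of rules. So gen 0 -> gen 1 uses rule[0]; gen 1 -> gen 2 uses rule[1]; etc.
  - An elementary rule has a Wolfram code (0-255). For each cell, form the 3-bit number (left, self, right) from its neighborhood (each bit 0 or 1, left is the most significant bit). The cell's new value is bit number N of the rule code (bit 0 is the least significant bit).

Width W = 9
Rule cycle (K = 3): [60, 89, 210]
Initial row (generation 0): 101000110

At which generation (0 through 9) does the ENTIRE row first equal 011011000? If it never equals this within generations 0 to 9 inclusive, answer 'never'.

Gen 0: 101000110
Gen 1 (rule 60): 111100101
Gen 2 (rule 89): 100110000
Gen 3 (rule 210): 011011000
Gen 4 (rule 60): 010110100
Gen 5 (rule 89): 000110011
Gen 6 (rule 210): 001011101
Gen 7 (rule 60): 001110011
Gen 8 (rule 89): 101011011
Gen 9 (rule 210): 000001001

Answer: 3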